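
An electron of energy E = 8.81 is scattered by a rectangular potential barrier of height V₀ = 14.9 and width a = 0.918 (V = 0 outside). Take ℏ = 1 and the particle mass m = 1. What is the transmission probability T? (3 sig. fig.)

E < V₀: inside the barrier ψ ∝ e^{±κx} with κ = √(2m(V₀ − E))/ℏ = 3.490.
κa = 3.204, sinh(κa) = 12.29.
The exact tunnelling result is T⁻¹ = 1 + V₀² sinh²(κa) / [4E(V₀ − E)] = 157.3, so T = 0.00636.

T = 0.00636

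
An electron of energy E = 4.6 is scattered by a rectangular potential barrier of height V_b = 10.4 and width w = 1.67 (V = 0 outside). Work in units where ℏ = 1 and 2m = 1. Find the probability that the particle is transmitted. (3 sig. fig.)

E < V_b: inside the barrier ψ ∝ e^{±κx} with κ = √(2m(V_b − E))/ℏ = 2.408.
κw = 4.022, sinh(κw) = 27.89.
Matching ψ, ψ′ at both faces gives T = [1 + V_b² sinh²(κw) / (4E(V_b − E))]⁻¹ = 1/789.6 = 0.00127.

T = 0.00127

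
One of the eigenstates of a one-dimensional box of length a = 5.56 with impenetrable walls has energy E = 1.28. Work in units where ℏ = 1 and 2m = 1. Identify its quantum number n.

For an infinite well E_n = n²π²ℏ²/(2ma²), so n = (a/πℏ)√(2mE).
n = (5.56/π) × √(2 × 0.5 × 1.28) = 2.002 → n = 2.

n = 2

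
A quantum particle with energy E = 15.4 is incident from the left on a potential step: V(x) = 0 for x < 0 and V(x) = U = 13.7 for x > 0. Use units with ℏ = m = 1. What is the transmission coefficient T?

The wavenumbers are k₁ = √(2mE)/ℏ = 5.550 on the left and k₂ = √(2m(E − U))/ℏ = 1.844 on the right.
Continuity of ψ and ψ′ at the step yields the reflection amplitude r = (k₁ − k₂)/(k₁ + k₂) = 0.5012; thus R = |r|² = 0.2512, T = 0.7488.

T = 0.749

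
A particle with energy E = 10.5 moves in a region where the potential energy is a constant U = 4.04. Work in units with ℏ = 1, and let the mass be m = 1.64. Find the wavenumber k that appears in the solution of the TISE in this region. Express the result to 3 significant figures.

With E > U the solution is oscillatory, ψ ∝ e^{±ikx} with k = √(2m(E − U))/ℏ.
k = √(2 × 1.64 × 6.46) = 4.603.

k = 4.60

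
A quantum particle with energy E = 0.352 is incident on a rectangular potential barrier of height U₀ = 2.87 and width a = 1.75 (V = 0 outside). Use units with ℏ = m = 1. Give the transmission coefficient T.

E < U₀: inside the barrier ψ ∝ e^{±κx} with κ = √(2m(U₀ − E))/ℏ = 2.244.
κa = 3.927, sinh(κa) = 25.37.
Matching ψ, ψ′ at both faces gives T = [1 + U₀² sinh²(κa) / (4E(U₀ − E))]⁻¹ = 1/1497 = 0.000668.

T = 0.000668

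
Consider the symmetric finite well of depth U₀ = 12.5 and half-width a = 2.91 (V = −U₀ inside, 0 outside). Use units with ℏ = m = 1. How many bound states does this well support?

N = 10

Define the well-strength parameter z₀ = (a/ℏ)√(2mU₀) = 2.91 × √(2·1·12.5) = 14.55.
A new bound state (alternating even/odd) appears each time z₀ passes a multiple of π/2, so N = ⌊2z₀/π⌋ + 1 = ⌊9.263⌋ + 1 = 10.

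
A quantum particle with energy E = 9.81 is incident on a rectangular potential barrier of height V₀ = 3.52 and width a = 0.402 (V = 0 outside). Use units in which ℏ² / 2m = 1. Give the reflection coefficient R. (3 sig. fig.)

E > V₀: inside the barrier k₂ = √(2m(E − V₀))/ℏ = 2.508, k₂a = 1.008.
T = [1 + V₀² sin²(k₂a) / (4E(E − V₀))]⁻¹ = 1/1.036 = 0.965.
R = 1 − T = 0.0347.

R = 0.0347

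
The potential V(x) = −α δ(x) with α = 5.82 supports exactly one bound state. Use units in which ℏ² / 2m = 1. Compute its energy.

The bound state is ψ(x) = √κ e^{−κ|x|}. The derivative jump ψ'(0⁺) − ψ'(0⁻) = −(2mα/ℏ²)ψ(0) fixes κ = mα/ℏ² = 2.910.
Then E = −ℏ²κ²/(2m) = −mα²/(2ℏ²) = -8.468.

E = -8.47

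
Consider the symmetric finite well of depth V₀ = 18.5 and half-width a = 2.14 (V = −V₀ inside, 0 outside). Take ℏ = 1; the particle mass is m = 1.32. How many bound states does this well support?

N = 10

Define the well-strength parameter z₀ = (a/ℏ)√(2mV₀) = 2.14 × √(2·1.32·18.5) = 14.96.
The even/odd transcendental equations gain one root per π/2 in z₀, giving N = 1 + ⌊2z₀/π⌋ = 1 + ⌊9.521⌋ = 10.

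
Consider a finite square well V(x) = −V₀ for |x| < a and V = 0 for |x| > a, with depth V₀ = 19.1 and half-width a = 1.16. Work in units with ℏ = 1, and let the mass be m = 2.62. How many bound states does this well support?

The dimensionless depth is z₀ = a√(2mV₀)/ℏ = 1.16 × √(100.1) = 11.60.
A new bound state (alternating even/odd) appears each time z₀ passes a multiple of π/2, so N = ⌊2z₀/π⌋ + 1 = ⌊7.388⌋ + 1 = 8.

N = 8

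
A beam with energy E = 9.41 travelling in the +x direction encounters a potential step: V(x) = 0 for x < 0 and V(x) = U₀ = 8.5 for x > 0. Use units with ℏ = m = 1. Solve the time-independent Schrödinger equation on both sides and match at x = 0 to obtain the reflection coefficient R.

On each side the TISE gives plane waves with k = √(2m(E − V))/ℏ: k₁ = √(2·1·9.41) = 4.338, k₂ = √(2·1·0.91) = 1.349.
Continuity of ψ and ψ′ at the step yields the reflection amplitude r = (k₁ − k₂)/(k₁ + k₂) = 0.5256; thus R = |r|² = 0.2762, T = 0.7238.

R = 0.276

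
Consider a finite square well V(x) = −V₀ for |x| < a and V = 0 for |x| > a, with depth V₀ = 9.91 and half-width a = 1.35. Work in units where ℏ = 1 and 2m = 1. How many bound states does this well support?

Define the well-strength parameter z₀ = (a/ℏ)√(2mV₀) = 1.35 × √(2·0.5·9.91) = 4.250.
A new bound state (alternating even/odd) appears each time z₀ passes a multiple of π/2, so N = ⌊2z₀/π⌋ + 1 = ⌊2.706⌋ + 1 = 3.

N = 3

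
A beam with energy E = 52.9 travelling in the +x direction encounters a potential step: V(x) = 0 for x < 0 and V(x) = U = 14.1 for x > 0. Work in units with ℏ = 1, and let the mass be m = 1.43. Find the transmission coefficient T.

The wavenumbers are k₁ = √(2mE)/ℏ = 12.30 on the left and k₂ = √(2m(E − U))/ℏ = 10.53 on the right.
Matching ψ and ψ′ at x = 0 gives r = (k₁ − k₂)/(k₁ + k₂), so R = r² = 0.005982 and T = 1 − R = 0.9940.

T = 0.994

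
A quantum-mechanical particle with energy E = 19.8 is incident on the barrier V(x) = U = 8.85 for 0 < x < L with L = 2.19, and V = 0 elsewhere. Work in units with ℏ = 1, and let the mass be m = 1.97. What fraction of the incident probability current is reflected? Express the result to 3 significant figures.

E > U: inside the barrier k₂ = √(2m(E − U))/ℏ = 6.568, k₂L = 14.38.
T = [1 + U² sin²(k₂L) / (4E(E − U))]⁻¹ = 1/1.085 = 0.922.
R = 1 − T = 0.0783.

R = 0.0783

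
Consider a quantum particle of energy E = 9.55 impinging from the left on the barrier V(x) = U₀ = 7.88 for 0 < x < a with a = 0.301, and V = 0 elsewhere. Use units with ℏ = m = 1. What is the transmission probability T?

T = 0.790

E > U₀: inside the barrier k₂ = √(2m(E − U₀))/ℏ = 1.828, k₂a = 0.5501.
T = [1 + U₀² sin²(k₂a) / (4E(E − U₀))]⁻¹ = 1/1.266 = 0.790.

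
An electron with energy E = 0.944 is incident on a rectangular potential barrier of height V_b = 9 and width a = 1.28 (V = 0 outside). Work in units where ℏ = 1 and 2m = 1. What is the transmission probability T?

Since E < V_b the interior solution is evanescent with decay constant κ = √(2m(V_b − E))/ℏ = 2.838.
κa = 3.633, sinh(κa) = 18.90.
The exact tunnelling result is T⁻¹ = 1 + V_b² sinh²(κa) / [4E(V_b − E)] = 952.2, so T = 0.00105.

T = 0.00105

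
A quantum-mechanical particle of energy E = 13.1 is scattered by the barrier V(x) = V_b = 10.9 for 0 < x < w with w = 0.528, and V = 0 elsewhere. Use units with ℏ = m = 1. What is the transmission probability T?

Above the barrier the interior wavenumber is k₂ = √(2m(E − V_b))/ℏ = 2.098, giving phase k₂w = 1.108.
T = [1 + V_b² sin²(k₂w) / (4E(E − V_b))]⁻¹ = 1/1.825 = 0.548.

T = 0.548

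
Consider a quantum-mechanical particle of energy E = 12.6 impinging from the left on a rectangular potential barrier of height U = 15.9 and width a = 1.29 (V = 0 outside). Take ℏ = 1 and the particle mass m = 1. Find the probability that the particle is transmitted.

T = 0.00348

Since E < U the interior solution is evanescent with decay constant κ = √(2m(U − E))/ℏ = 2.569.
κa = 3.314, sinh(κa) = 13.73.
The exact tunnelling result is T⁻¹ = 1 + U² sinh²(κa) / [4E(U − E)] = 287.6, so T = 0.00348.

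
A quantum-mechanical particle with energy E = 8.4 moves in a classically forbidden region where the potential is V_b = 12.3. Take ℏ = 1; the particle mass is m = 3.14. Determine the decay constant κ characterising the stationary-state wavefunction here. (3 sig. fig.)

κ = 4.95

Since E < V_b the TISE in this region is ψ'' = κ²ψ with κ = √(2m(V_b − E))/ℏ.
κ = √(2 × 3.14 × 3.9) = 4.949.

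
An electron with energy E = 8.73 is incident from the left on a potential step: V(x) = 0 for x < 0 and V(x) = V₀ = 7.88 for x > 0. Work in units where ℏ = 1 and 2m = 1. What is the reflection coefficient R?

R = 0.275

On each side the TISE gives plane waves with k = √(2m(E − V))/ℏ: k₁ = √(2·½·8.73) = 2.955, k₂ = √(2·½·0.85) = 0.9220.
Continuity of ψ and ψ′ at the step yields the reflection amplitude r = (k₁ − k₂)/(k₁ + k₂) = 0.5244; thus R = |r|² = 0.2749, T = 0.7251.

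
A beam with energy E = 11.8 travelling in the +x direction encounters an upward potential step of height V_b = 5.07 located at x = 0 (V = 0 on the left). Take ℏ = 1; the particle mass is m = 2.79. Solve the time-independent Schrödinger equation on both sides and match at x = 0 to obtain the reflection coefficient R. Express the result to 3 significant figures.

The wavenumbers are k₁ = √(2mE)/ℏ = 8.114 on the left and k₂ = √(2m(E − V_b))/ℏ = 6.128 on the right.
Matching ψ and ψ′ at x = 0 gives r = (k₁ − k₂)/(k₁ + k₂), so R = r² = 0.01945 and T = 1 − R = 0.9805.

R = 0.0195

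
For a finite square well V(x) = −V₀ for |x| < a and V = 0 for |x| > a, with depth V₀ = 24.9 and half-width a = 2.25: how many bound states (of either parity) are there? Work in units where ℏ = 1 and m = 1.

The dimensionless depth is z₀ = a√(2mV₀)/ℏ = 2.25 × √(49.80) = 15.88.
A new bound state (alternating even/odd) appears each time z₀ passes a multiple of π/2, so N = ⌊2z₀/π⌋ + 1 = ⌊10.11⌋ + 1 = 11.

N = 11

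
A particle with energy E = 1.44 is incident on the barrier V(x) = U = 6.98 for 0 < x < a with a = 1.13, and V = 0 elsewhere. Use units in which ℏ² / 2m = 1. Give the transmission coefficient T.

T = 0.0128

Since E < U the interior solution is evanescent with decay constant κ = √(2m(U − E))/ℏ = 2.354.
κa = 2.660, sinh(κa) = 7.111.
The exact tunnelling result is T⁻¹ = 1 + U² sinh²(κa) / [4E(U − E)] = 78.21, so T = 0.0128.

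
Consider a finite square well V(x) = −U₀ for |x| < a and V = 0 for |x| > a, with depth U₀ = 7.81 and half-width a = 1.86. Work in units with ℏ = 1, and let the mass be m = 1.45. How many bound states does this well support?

N = 6

The dimensionless depth is z₀ = a√(2mU₀)/ℏ = 1.86 × √(22.65) = 8.852.
The even/odd transcendental equations gain one root per π/2 in z₀, giving N = 1 + ⌊2z₀/π⌋ = 1 + ⌊5.635⌋ = 6.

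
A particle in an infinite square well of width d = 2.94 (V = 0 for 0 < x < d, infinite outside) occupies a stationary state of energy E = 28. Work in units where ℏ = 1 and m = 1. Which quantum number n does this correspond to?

n = 7

From E_n = n²π²ℏ²/(2md²) invert to n = √(2md²E)/(πℏ).
n = (2.94/π) × √(2 × 1 × 28) = 7.003 → n = 7.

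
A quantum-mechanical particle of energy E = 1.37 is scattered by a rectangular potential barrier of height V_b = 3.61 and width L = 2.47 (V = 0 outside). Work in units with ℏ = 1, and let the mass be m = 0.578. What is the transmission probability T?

T = 0.00133

E < V_b: inside the barrier ψ ∝ e^{±κx} with κ = √(2m(V_b − E))/ℏ = 1.609.
κL = 3.975, sinh(κL) = 26.61.
The exact tunnelling result is T⁻¹ = 1 + V_b² sinh²(κL) / [4E(V_b − E)] = 752.6, so T = 0.00133.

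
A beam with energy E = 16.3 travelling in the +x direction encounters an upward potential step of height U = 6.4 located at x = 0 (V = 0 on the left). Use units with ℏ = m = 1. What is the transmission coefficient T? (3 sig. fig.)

T = 0.985

On each side the TISE gives plane waves with k = √(2m(E − V))/ℏ: k₁ = √(2·1·16.3) = 5.710, k₂ = √(2·1·9.9) = 4.450.
Matching ψ and ψ′ at x = 0 gives r = (k₁ − k₂)/(k₁ + k₂), so R = r² = 0.01538 and T = 1 − R = 0.9846.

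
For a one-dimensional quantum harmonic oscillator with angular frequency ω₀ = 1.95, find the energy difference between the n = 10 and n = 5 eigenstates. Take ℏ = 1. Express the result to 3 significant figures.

E_n = ℏω₀(n + ½), so ΔE = (10 − 5) ℏω₀ = 5 × 1.95 = 9.750.

ΔE = 9.75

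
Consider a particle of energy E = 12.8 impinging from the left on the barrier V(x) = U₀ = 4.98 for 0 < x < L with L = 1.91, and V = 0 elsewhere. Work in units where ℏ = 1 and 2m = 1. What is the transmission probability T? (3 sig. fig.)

Above the barrier the interior wavenumber is k₂ = √(2m(E − U₀))/ℏ = 2.796, giving phase k₂L = 5.341.
Matching at both interfaces gives T⁻¹ = 1 + U₀² sin²(k₂L) / [4E(E − U₀)] = 1.041, hence T = 0.961.

T = 0.961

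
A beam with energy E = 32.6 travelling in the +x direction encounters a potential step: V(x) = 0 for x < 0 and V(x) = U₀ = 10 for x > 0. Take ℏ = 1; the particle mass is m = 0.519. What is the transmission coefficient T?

The wavenumbers are k₁ = √(2mE)/ℏ = 5.817 on the left and k₂ = √(2m(E − U₀))/ℏ = 4.843 on the right.
Matching ψ and ψ′ at x = 0 gives r = (k₁ − k₂)/(k₁ + k₂), so R = r² = 0.008342 and T = 1 − R = 0.9917.

T = 0.992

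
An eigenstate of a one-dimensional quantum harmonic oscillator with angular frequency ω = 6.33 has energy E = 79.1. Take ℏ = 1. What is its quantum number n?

n = 12

Invert E_n = (n + ½)ℏω: n = E/ℏω − ½ = 11.996, so n = 12.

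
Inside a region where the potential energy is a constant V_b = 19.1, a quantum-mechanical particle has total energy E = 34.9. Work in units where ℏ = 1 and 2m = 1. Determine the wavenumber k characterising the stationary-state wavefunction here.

With E > V_b the solution is oscillatory, ψ ∝ e^{±ikx} with k = √(2m(E − V_b))/ℏ.
k = √(2 × 0.5 × 15.8) = 3.975.

k = 3.97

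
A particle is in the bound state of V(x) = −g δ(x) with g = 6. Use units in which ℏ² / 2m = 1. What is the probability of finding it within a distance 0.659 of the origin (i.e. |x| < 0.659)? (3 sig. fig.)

P = 0.981

The normalised bound state is ψ = √κ e^{−κ|x|} with κ = mg/ℏ² = 3.000.
P(|x| < d) = ∫_{−d}^{d} κ e^{−2κ|x|} dx = 1 − e^{−2κd} = 1 − e^{−3.954} = 0.9808.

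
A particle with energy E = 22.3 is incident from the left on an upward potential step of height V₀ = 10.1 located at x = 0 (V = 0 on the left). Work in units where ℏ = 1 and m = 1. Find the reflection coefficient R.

The wavenumbers are k₁ = √(2mE)/ℏ = 6.678 on the left and k₂ = √(2m(E − V₀))/ℏ = 4.940 on the right.
Matching ψ and ψ′ at x = 0 gives r = (k₁ − k₂)/(k₁ + k₂), so R = r² = 0.02240 and T = 1 − R = 0.9776.

R = 0.0224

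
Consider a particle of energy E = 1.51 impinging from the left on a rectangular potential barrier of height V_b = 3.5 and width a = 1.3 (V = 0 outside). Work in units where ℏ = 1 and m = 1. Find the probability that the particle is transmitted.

E < V_b: inside the barrier ψ ∝ e^{±κx} with κ = √(2m(V_b − E))/ℏ = 1.995.
κa = 2.593, sinh(κa) = 6.651.
The exact tunnelling result is T⁻¹ = 1 + V_b² sinh²(κa) / [4E(V_b − E)] = 46.08, so T = 0.0217.

T = 0.0217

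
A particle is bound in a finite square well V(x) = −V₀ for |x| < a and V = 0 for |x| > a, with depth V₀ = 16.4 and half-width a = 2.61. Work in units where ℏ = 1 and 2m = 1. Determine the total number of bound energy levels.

N = 7

The dimensionless depth is z₀ = a√(2mV₀)/ℏ = 2.61 × √(16.40) = 10.57.
The even/odd transcendental equations gain one root per π/2 in z₀, giving N = 1 + ⌊2z₀/π⌋ = 1 + ⌊6.729⌋ = 7.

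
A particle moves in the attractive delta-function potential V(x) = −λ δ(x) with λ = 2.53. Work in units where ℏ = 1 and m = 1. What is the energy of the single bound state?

The bound state is ψ(x) = √κ e^{−κ|x|}. The derivative jump ψ'(0⁺) − ψ'(0⁻) = −(2mλ/ℏ²)ψ(0) fixes κ = mλ/ℏ² = 2.530.
Then E = −ℏ²κ²/(2m) = −mλ²/(2ℏ²) = -3.200.

E = -3.20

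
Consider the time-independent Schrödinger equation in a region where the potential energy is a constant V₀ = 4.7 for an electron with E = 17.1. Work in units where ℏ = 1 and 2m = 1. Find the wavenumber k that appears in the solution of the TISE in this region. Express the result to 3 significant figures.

With E > V₀ the solution is oscillatory, ψ ∝ e^{±ikx} with k = √(2m(E − V₀))/ℏ.
k = √(2 × 0.5 × 12.4) = 3.521.

k = 3.52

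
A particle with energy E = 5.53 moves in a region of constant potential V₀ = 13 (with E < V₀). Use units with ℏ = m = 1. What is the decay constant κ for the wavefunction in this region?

Since E < V₀ the TISE in this region is ψ'' = κ²ψ with κ = √(2m(V₀ − E))/ℏ.
κ = √(2 × 1 × 7.47) = 3.865.

κ = 3.87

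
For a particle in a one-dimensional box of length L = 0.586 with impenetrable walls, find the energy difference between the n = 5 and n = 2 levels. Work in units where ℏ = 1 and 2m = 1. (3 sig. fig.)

ΔE = 604

E_n = n²π²ℏ²/(2mL²), so ΔE = (5² − 2²) π²ℏ²/(2mL²).
ΔE = 21 × π² / (2 × 0.5 × 0.586²) = 603.6.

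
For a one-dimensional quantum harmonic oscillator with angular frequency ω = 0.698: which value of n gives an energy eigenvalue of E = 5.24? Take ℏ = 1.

n = 7

E_n = ℏω(n + ½) ⇒ n = E/(ℏω) − ½ = 5.24/0.698 − 0.5 = 7.007 → n = 7.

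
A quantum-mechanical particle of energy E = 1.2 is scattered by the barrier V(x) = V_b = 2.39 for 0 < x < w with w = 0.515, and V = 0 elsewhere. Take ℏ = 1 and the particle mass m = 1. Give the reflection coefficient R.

R = 0.437

E < V_b: inside the barrier ψ ∝ e^{±κx} with κ = √(2m(V_b − E))/ℏ = 1.543.
κw = 0.7945, sinh(κw) = 0.8808.
The exact tunnelling result is T⁻¹ = 1 + V_b² sinh²(κw) / [4E(V_b − E)] = 1.776, so T = 0.563.
R = 1 − T = 0.437.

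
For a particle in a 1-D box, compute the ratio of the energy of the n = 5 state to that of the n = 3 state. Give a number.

E_n = n²π²ℏ²/(2mL²) so the ratio is n₂²/n₁² = 25/9 = 2.77778.

2.77778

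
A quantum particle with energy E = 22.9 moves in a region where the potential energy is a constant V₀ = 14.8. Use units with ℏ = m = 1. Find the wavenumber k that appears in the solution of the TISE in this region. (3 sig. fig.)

With E > V₀ the solution is oscillatory, ψ ∝ e^{±ikx} with k = √(2m(E − V₀))/ℏ.
k = √(2 × 1 × 8.1) = 4.025.

k = 4.02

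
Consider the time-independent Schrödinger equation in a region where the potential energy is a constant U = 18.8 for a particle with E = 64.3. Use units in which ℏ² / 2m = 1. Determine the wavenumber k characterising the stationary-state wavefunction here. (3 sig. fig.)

k = 6.75

With E > U the solution is oscillatory, ψ ∝ e^{±ikx} with k = √(2m(E − U))/ℏ.
k = √(2 × 0.5 × 45.5) = 6.745.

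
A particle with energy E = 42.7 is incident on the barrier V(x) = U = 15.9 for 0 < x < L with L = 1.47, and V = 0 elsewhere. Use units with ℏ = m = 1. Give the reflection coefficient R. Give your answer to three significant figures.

R = 0.0497

E > U: inside the barrier k₂ = √(2m(E − U))/ℏ = 7.321, k₂L = 10.76.
T = [1 + U² sin²(k₂L) / (4E(E − U))]⁻¹ = 1/1.052 = 0.950.
R = 1 − T = 0.0497.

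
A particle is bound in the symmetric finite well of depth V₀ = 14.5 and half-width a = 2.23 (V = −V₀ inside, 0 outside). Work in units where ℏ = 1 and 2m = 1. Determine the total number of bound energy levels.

Define the well-strength parameter z₀ = (a/ℏ)√(2mV₀) = 2.23 × √(2·0.5·14.5) = 8.492.
A new bound state (alternating even/odd) appears each time z₀ passes a multiple of π/2, so N = ⌊2z₀/π⌋ + 1 = ⌊5.406⌋ + 1 = 6.

N = 6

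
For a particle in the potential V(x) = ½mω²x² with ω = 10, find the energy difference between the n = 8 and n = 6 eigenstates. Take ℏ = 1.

E_n = ℏω(n + ½), so ΔE = (8 − 6) ℏω = 2 × 10 = 20.00.

ΔE = 20.0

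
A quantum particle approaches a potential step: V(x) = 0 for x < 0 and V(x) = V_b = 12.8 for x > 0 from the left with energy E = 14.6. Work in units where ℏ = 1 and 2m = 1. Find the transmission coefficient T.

T = 0.769

The wavenumbers are k₁ = √(2mE)/ℏ = 3.821 on the left and k₂ = √(2m(E − V_b))/ℏ = 1.342 on the right.
Matching ψ and ψ′ at x = 0 gives r = (k₁ − k₂)/(k₁ + k₂), so R = r² = 0.2306 and T = 1 − R = 0.7694.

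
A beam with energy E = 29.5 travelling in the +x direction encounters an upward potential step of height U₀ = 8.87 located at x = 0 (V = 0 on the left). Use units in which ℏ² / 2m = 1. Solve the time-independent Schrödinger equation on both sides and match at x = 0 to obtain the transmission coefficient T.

T = 0.992

The wavenumbers are k₁ = √(2mE)/ℏ = 5.431 on the left and k₂ = √(2m(E − U₀))/ℏ = 4.542 on the right.
Continuity of ψ and ψ′ at the step yields the reflection amplitude r = (k₁ − k₂)/(k₁ + k₂) = 0.08917; thus R = |r|² = 0.007952, T = 0.9920.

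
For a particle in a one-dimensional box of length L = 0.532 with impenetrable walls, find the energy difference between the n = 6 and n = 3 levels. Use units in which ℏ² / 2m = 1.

ΔE = 942

E_n = n²π²ℏ²/(2mL²), so ΔE = (6² − 3²) π²ℏ²/(2mL²).
ΔE = 27 × π² / (2 × 0.5 × 0.532²) = 941.5.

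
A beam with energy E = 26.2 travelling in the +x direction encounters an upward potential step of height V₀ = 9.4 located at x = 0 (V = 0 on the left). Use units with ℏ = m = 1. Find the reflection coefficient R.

The wavenumbers are k₁ = √(2mE)/ℏ = 7.239 on the left and k₂ = √(2m(E − V₀))/ℏ = 5.797 on the right.
Matching ψ and ψ′ at x = 0 gives r = (k₁ − k₂)/(k₁ + k₂), so R = r² = 0.01224 and T = 1 − R = 0.9878.

R = 0.0122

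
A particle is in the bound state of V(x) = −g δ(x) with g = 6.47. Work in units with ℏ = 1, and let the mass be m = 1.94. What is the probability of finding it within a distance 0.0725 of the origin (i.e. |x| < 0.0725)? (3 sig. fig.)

P = 0.838

The normalised bound state is ψ = √κ e^{−κ|x|} with κ = mg/ℏ² = 12.55.
P(|x| < d) = ∫_{−d}^{d} κ e^{−2κ|x|} dx = 1 − e^{−2κd} = 1 − e^{−1.820} = 0.8380.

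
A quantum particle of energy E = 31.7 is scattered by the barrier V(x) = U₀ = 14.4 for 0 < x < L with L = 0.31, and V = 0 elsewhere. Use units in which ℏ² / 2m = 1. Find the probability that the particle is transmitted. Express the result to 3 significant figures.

T = 0.920

E > U₀: inside the barrier k₂ = √(2m(E − U₀))/ℏ = 4.159, k₂L = 1.289.
T = [1 + U₀² sin²(k₂L) / (4E(E − U₀))]⁻¹ = 1/1.087 = 0.920.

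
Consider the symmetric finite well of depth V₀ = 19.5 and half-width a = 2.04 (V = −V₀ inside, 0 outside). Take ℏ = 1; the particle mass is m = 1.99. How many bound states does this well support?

Define the well-strength parameter z₀ = (a/ℏ)√(2mV₀) = 2.04 × √(2·1.99·19.5) = 17.97.
A new bound state (alternating even/odd) appears each time z₀ passes a multiple of π/2, so N = ⌊2z₀/π⌋ + 1 = ⌊11.44⌋ + 1 = 12.

N = 12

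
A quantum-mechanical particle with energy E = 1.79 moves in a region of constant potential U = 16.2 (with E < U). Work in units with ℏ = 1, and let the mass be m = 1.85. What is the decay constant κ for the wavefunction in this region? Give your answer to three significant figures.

κ = 7.30

Since E < U the TISE in this region is ψ'' = κ²ψ with κ = √(2m(U − E))/ℏ.
κ = √(2 × 1.85 × 14.41) = 7.302.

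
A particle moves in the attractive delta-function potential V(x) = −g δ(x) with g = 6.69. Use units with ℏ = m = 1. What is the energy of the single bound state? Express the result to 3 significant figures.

E = -22.4

For x ≠ 0 the bound state is ψ ∝ e^{−κ|x|}; integrating the TISE across the delta gives the cusp condition 2κ = 2mg/ℏ², so κ = 6.690.
Then E = −ℏ²κ²/(2m) = −mg²/(2ℏ²) = -22.38.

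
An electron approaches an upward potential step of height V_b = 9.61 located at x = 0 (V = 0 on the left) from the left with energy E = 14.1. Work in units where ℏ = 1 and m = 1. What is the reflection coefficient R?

R = 0.0776

The wavenumbers are k₁ = √(2mE)/ℏ = 5.310 on the left and k₂ = √(2m(E − V_b))/ℏ = 2.997 on the right.
Matching ψ and ψ′ at x = 0 gives r = (k₁ − k₂)/(k₁ + k₂), so R = r² = 0.07758 and T = 1 − R = 0.9224.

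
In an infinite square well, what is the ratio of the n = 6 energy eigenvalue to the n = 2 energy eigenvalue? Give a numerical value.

9

Since E_n ∝ n², the ratio is (6/2)² = 9.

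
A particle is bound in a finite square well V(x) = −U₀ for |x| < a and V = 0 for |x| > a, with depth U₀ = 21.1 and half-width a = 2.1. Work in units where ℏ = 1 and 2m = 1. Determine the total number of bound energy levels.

N = 7

Define the well-strength parameter z₀ = (a/ℏ)√(2mU₀) = 2.1 × √(2·0.5·21.1) = 9.646.
A new bound state (alternating even/odd) appears each time z₀ passes a multiple of π/2, so N = ⌊2z₀/π⌋ + 1 = ⌊6.141⌋ + 1 = 7.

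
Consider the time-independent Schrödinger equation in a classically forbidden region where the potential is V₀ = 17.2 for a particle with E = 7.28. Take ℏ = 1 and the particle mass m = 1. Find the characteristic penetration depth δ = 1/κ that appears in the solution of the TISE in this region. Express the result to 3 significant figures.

δ = 0.225

Since E < V₀ the TISE in this region is ψ'' = κ²ψ with κ = √(2m(V₀ − E))/ℏ.
κ = √(2 × 1 × 9.92) = 4.454. The penetration depth is δ = 1/κ = 0.225.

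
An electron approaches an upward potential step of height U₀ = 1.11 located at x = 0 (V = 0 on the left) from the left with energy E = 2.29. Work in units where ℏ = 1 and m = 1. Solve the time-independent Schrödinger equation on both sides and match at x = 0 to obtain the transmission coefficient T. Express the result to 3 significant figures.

The wavenumbers are k₁ = √(2mE)/ℏ = 2.140 on the left and k₂ = √(2m(E − U₀))/ℏ = 1.536 on the right.
Matching ψ and ψ′ at x = 0 gives r = (k₁ − k₂)/(k₁ + k₂), so R = r² = 0.02698 and T = 1 − R = 0.9730.

T = 0.973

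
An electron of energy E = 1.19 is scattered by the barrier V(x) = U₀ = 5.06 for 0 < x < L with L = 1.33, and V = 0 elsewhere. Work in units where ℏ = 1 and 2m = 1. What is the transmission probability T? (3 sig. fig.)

Since E < U₀ the interior solution is evanescent with decay constant κ = √(2m(U₀ − E))/ℏ = 1.967.
κL = 2.616, sinh(κL) = 6.807.
The exact tunnelling result is T⁻¹ = 1 + U₀² sinh²(κL) / [4E(U₀ − E)] = 65.40, so T = 0.0153.

T = 0.0153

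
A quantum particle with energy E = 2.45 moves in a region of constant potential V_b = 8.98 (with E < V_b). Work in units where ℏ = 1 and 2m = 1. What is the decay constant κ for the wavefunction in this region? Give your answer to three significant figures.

Since E < V_b the TISE in this region is ψ'' = κ²ψ with κ = √(2m(V_b − E))/ℏ.
κ = √(2 × 0.5 × 6.53) = 2.555.

κ = 2.56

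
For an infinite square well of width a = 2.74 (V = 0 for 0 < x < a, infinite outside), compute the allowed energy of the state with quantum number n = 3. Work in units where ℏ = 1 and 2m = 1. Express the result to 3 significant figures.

The infinite-well eigenfunctions ψ_n = √(2/a) sin(nπx/a) vanish at both walls, giving E_n = n²π²ℏ²/(2ma²).
E_3 = 3² × π² / (2 × 0.5 × 2.74²) = 11.83.

E = 11.8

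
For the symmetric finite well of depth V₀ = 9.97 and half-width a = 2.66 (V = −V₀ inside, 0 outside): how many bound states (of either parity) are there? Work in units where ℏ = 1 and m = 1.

The dimensionless depth is z₀ = a√(2mV₀)/ℏ = 2.66 × √(19.94) = 11.88.
The even/odd transcendental equations gain one root per π/2 in z₀, giving N = 1 + ⌊2z₀/π⌋ = 1 + ⌊7.562⌋ = 8.

N = 8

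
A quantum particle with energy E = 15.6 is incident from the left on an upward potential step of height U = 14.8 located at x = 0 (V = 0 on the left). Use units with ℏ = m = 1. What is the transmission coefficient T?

The wavenumbers are k₁ = √(2mE)/ℏ = 5.586 on the left and k₂ = √(2m(E − U))/ℏ = 1.265 on the right.
Matching ψ and ψ′ at x = 0 gives r = (k₁ − k₂)/(k₁ + k₂), so R = r² = 0.3978 and T = 1 − R = 0.6022.

T = 0.602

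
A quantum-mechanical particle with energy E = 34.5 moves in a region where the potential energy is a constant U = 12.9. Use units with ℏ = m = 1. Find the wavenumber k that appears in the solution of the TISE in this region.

k = 6.57

With E > U the solution is oscillatory, ψ ∝ e^{±ikx} with k = √(2m(E − U))/ℏ.
k = √(2 × 1 × 21.6) = 6.573.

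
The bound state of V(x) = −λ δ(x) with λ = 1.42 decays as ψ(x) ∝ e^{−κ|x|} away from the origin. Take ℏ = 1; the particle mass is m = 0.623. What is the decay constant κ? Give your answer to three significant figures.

Integrating the TISE across x = 0 gives the cusp condition ψ'(0⁺) − ψ'(0⁻) = −(2mλ/ℏ²)ψ(0).
With ψ ∝ e^{−κ|x|} this yields −2κ = −2mλ/ℏ², so κ = mλ/ℏ² = 0.8847.

κ = 0.885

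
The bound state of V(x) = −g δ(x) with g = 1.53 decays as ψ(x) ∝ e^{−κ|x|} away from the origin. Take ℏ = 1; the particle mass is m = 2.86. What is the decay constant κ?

κ = 4.38

Integrate −(ℏ²/2m)ψ'' − gδ(x)ψ = Eψ from −ε to +ε: the ψ'' term gives ψ'(0⁺) − ψ'(0⁻) and the δ term gives −(2mg/ℏ²)ψ(0).
With ψ ∝ e^{−κ|x|} this yields −2κ = −2mg/ℏ², so κ = mg/ℏ² = 4.376.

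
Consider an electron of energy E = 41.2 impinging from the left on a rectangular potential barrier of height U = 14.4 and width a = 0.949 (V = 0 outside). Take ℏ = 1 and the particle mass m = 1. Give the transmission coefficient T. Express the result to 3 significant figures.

T = 0.982

Above the barrier the interior wavenumber is k₂ = √(2m(E − U))/ℏ = 7.321, giving phase k₂a = 6.948.
Matching at both interfaces gives T⁻¹ = 1 + U² sin²(k₂a) / [4E(E − U)] = 1.018, hence T = 0.982.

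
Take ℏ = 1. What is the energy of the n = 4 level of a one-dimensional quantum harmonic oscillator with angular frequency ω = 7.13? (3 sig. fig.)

E = 32.1

The oscillator eigenvalues are E_n = ℏω(n + ½), so E_4 = 7.13 × 4.5 = 32.09.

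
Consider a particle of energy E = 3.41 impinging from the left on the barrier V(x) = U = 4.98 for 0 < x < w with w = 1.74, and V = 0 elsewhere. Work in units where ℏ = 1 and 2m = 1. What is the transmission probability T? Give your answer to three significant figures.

Since E < U the interior solution is evanescent with decay constant κ = √(2m(U − E))/ℏ = 1.253.
κw = 2.180, sinh(κw) = 4.368.
Matching ψ, ψ′ at both faces gives T = [1 + U² sinh²(κw) / (4E(U − E))]⁻¹ = 1/23.09 = 0.0433.

T = 0.0433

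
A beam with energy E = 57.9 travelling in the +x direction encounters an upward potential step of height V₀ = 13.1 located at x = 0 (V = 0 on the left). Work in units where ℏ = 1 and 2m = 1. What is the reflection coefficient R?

R = 0.00410

The wavenumbers are k₁ = √(2mE)/ℏ = 7.609 on the left and k₂ = √(2m(E − V₀))/ℏ = 6.693 on the right.
Continuity of ψ and ψ′ at the step yields the reflection amplitude r = (k₁ − k₂)/(k₁ + k₂) = 0.06404; thus R = |r|² = 0.004101, T = 0.9959.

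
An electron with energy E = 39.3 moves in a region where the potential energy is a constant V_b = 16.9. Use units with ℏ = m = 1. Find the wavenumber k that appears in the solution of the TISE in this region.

k = 6.69

With E > V_b the solution is oscillatory, ψ ∝ e^{±ikx} with k = √(2m(E − V_b))/ℏ.
k = √(2 × 1 × 22.4) = 6.693.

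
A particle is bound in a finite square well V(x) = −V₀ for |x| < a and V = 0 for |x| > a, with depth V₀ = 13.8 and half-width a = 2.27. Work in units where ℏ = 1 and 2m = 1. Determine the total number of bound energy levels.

N = 6

Define the well-strength parameter z₀ = (a/ℏ)√(2mV₀) = 2.27 × √(2·0.5·13.8) = 8.433.
The even/odd transcendental equations gain one root per π/2 in z₀, giving N = 1 + ⌊2z₀/π⌋ = 1 + ⌊5.368⌋ = 6.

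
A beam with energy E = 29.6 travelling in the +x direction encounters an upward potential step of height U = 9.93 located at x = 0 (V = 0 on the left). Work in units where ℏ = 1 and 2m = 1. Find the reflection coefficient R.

The wavenumbers are k₁ = √(2mE)/ℏ = 5.441 on the left and k₂ = √(2m(E − U))/ℏ = 4.435 on the right.
Matching ψ and ψ′ at x = 0 gives r = (k₁ − k₂)/(k₁ + k₂), so R = r² = 0.01037 and T = 1 − R = 0.9896.

R = 0.0104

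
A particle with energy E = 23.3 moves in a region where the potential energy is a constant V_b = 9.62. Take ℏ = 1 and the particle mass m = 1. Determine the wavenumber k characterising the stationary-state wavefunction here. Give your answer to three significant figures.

k = 5.23

With E > V_b the solution is oscillatory, ψ ∝ e^{±ikx} with k = √(2m(E − V_b))/ℏ.
k = √(2 × 1 × 13.68) = 5.231.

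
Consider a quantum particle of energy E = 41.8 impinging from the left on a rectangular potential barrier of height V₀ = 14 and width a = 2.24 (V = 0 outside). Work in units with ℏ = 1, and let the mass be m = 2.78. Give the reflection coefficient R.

E > V₀: inside the barrier k₂ = √(2m(E − V₀))/ℏ = 12.43, k₂a = 27.85.
Matching at both interfaces gives T⁻¹ = 1 + V₀² sin²(k₂a) / [4E(E − V₀)] = 1.007, hence T = 0.993.
R = 1 − T = 0.00713.

R = 0.00713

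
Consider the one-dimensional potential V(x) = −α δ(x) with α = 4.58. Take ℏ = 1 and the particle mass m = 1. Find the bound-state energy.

E = -10.5

For x ≠ 0 the bound state is ψ ∝ e^{−κ|x|}; integrating the TISE across the delta gives the cusp condition 2κ = 2mα/ℏ², so κ = 4.580.
Then E = −ℏ²κ²/(2m) = −mα²/(2ℏ²) = -10.49.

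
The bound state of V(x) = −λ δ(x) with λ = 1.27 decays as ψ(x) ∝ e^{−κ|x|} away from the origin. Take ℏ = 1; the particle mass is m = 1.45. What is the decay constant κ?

Integrating the TISE across x = 0 gives the cusp condition ψ'(0⁺) − ψ'(0⁻) = −(2mλ/ℏ²)ψ(0).
With ψ ∝ e^{−κ|x|} this yields −2κ = −2mλ/ℏ², so κ = mλ/ℏ² = 1.842.

κ = 1.84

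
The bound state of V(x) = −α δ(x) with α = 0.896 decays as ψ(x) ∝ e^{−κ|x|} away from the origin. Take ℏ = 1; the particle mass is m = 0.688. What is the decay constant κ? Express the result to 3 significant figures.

κ = 0.616

Integrating the TISE across x = 0 gives the cusp condition ψ'(0⁺) − ψ'(0⁻) = −(2mα/ℏ²)ψ(0).
With ψ ∝ e^{−κ|x|} this yields −2κ = −2mα/ℏ², so κ = mα/ℏ² = 0.6164.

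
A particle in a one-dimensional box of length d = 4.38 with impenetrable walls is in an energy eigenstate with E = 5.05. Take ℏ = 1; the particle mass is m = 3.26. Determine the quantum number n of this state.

n = 8

From E_n = n²π²ℏ²/(2md²) invert to n = √(2md²E)/(πℏ).
n = (4.38/π) × √(2 × 3.26 × 5.05) = 8.000 → n = 8.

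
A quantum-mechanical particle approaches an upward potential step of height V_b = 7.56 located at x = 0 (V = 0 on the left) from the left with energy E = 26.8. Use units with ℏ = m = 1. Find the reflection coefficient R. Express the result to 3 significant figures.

On each side the TISE gives plane waves with k = √(2m(E − V))/ℏ: k₁ = √(2·1·26.8) = 7.321, k₂ = √(2·1·19.24) = 6.203.
Continuity of ψ and ψ′ at the step yields the reflection amplitude r = (k₁ − k₂)/(k₁ + k₂) = 0.08266; thus R = |r|² = 0.006833, T = 0.9932.

R = 0.00683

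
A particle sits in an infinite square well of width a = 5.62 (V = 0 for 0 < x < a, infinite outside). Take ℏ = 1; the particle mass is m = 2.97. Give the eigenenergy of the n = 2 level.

E = 0.210

Requiring ψ(0) = ψ(a) = 0 quantises k = nπ/a, hence E_n = ℏ²k²/2m = n²π²ℏ²/(2ma²).
E_2 = 2² × π² / (2 × 2.97 × 5.62²) = 0.2104.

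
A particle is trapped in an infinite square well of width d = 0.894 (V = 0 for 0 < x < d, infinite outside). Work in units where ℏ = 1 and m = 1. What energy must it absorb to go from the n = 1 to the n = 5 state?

ΔE = 148

E_n = n²π²ℏ²/(2md²), so ΔE = (5² − 1²) π²ℏ²/(2md²).
ΔE = 24 × π² / (2 × 1 × 0.894²) = 148.2.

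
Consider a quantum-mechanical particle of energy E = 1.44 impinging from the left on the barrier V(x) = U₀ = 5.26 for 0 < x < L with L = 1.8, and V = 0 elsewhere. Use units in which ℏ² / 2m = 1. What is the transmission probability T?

T = 0.00279

Since E < U₀ the interior solution is evanescent with decay constant κ = √(2m(U₀ − E))/ℏ = 1.954.
κL = 3.518, sinh(κL) = 16.84.
The exact tunnelling result is T⁻¹ = 1 + U₀² sinh²(κL) / [4E(U₀ − E)] = 357.8, so T = 0.00279.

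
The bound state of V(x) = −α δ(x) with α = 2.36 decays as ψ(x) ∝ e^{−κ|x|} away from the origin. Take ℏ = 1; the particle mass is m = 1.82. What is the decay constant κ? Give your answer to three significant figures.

Integrating the TISE across x = 0 gives the cusp condition ψ'(0⁺) − ψ'(0⁻) = −(2mα/ℏ²)ψ(0).
With ψ ∝ e^{−κ|x|} this yields −2κ = −2mα/ℏ², so κ = mα/ℏ² = 4.295.

κ = 4.30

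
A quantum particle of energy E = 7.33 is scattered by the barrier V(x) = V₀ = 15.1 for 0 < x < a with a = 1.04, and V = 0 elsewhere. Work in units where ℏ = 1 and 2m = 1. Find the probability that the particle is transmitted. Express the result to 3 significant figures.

Since E < V₀ the interior solution is evanescent with decay constant κ = √(2m(V₀ − E))/ℏ = 2.787.
κa = 2.899, sinh(κa) = 9.050.
Matching ψ, ψ′ at both faces gives T = [1 + V₀² sinh²(κa) / (4E(V₀ − E))]⁻¹ = 1/82.98 = 0.0121.

T = 0.0121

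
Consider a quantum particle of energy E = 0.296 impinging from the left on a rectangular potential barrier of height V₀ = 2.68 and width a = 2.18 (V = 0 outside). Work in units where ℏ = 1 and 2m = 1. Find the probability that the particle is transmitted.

Since E < V₀ the interior solution is evanescent with decay constant κ = √(2m(V₀ − E))/ℏ = 1.544.
κa = 3.366, sinh(κa) = 14.46.
The exact tunnelling result is T⁻¹ = 1 + V₀² sinh²(κa) / [4E(V₀ − E)] = 533.3, so T = 0.00188.

T = 0.00188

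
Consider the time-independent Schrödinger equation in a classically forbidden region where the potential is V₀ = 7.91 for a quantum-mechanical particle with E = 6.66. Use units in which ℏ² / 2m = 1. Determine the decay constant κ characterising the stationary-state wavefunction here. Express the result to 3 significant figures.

κ = 1.12

Since E < V₀ the TISE in this region is ψ'' = κ²ψ with κ = √(2m(V₀ − E))/ℏ.
κ = √(2 × 0.5 × 1.25) = 1.118.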